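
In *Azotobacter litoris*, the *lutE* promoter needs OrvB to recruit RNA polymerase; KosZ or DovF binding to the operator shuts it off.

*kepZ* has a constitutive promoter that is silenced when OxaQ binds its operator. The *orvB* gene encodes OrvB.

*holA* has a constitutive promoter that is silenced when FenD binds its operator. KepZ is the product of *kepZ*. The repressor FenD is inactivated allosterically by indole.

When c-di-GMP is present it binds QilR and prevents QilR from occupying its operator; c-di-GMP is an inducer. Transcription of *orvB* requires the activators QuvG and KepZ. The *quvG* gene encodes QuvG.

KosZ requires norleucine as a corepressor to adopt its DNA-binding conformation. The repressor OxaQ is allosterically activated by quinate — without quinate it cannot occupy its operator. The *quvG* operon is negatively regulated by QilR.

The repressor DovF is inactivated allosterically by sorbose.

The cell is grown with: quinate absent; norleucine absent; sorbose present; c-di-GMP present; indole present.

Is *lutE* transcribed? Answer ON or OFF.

Norleucine is absent, so KosZ is inactive.
c-di-GMP is present, so QilR is inactive.
With no repressor bound, *quvG* is transcribed.
So QuvG is produced and active.
Quinate is absent, so OxaQ is inactive.
With no repressor bound, *kepZ* is transcribed.
So KepZ is produced and active.
No repressor is bound and QuvG and KepZ are active, so *orvB* is transcribed.
So OrvB is produced and active.
Sorbose is present, so DovF is inactive.
No repressor is bound and OrvB is active, so *lutE* is transcribed.

ON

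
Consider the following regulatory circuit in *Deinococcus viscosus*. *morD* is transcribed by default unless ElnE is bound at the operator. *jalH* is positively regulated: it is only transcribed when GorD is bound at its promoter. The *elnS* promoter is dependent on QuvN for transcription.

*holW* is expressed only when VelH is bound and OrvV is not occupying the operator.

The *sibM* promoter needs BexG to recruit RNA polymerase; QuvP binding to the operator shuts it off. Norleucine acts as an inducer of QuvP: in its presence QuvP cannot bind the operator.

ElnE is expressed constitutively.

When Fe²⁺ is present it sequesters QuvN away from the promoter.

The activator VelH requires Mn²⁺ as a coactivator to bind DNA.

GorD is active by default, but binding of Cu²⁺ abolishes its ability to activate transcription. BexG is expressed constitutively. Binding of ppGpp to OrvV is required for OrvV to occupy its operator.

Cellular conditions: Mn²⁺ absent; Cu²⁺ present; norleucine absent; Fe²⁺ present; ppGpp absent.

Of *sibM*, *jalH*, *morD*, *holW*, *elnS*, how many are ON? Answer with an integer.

BexG is produced constitutively and is active.
Norleucine is absent, so QuvP is active.
With repressor QuvP bound, *sibM* is not transcribed.
→ *sibM* is OFF.
Cu²⁺ is present, so GorD is inactive.
Required activator GorD is absent, so *jalH* is not transcribed.
→ *jalH* is OFF.
ElnE is produced constitutively and is active.
With repressor ElnE bound, *morD* is not transcribed.
→ *morD* is OFF.
Mn²⁺ is absent, so VelH is inactive.
ppGpp is absent, so OrvV is inactive.
Required activator VelH is absent, so *holW* is not transcribed.
→ *holW* is OFF.
Fe²⁺ is present, so QuvN is inactive.
Required activator QuvN is absent, so *elnS* is not transcribed.
→ *elnS* is OFF.
0 of the 5 genes are transcribed.

0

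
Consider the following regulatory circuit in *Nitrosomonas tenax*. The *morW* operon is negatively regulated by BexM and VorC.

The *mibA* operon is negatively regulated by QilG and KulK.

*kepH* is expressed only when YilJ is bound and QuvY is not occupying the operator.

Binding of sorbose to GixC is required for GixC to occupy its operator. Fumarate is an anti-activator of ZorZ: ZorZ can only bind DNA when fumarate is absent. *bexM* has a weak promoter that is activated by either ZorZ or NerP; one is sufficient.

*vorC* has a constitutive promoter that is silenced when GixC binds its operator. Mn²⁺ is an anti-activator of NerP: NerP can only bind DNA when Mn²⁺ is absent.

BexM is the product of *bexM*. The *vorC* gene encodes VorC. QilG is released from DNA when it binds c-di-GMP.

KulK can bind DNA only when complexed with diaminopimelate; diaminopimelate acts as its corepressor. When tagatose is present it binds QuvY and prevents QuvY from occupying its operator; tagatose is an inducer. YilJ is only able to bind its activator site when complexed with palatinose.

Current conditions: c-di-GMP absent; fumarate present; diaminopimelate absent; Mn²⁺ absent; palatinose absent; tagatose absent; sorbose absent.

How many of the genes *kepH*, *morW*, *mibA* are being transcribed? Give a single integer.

0

Palatinose is absent, so YilJ is inactive.
Tagatose is absent, so QuvY is active.
With repressor QuvY bound, *kepH* is not transcribed.
→ *kepH* is OFF.
Fumarate is present, so ZorZ is inactive.
Mn²⁺ is absent, so NerP is active.
Activator NerP is present, so *bexM* is transcribed.
So BexM is produced and active.
Sorbose is absent, so GixC is inactive.
With no repressor bound, *vorC* is transcribed.
So VorC is produced and active.
With repressor BexM bound, *morW* is not transcribed.
→ *morW* is OFF.
c-di-GMP is absent, so QilG is active.
Diaminopimelate is absent, so KulK is inactive.
With repressor QilG bound, *mibA* is not transcribed.
→ *mibA* is OFF.
0 of the 3 genes are transcribed.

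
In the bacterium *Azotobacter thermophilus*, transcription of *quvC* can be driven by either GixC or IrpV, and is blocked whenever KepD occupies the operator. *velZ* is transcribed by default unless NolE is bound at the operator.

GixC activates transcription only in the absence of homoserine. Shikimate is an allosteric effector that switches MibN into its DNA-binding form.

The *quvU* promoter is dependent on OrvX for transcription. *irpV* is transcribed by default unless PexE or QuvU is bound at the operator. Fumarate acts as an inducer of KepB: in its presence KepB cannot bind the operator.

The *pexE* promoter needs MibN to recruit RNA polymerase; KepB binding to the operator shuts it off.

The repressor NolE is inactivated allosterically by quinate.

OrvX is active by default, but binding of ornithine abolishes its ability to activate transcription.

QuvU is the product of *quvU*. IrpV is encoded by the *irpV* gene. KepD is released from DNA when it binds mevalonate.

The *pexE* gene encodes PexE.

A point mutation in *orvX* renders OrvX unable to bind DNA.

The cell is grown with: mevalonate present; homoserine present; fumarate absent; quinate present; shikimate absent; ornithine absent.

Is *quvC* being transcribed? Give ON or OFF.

ON

Mevalonate is present, so KepD is inactive.
Homoserine is present, so GixC is inactive.
Fumarate is absent, so KepB is active.
Shikimate is absent, so MibN is inactive.
With repressor KepB bound, *pexE* is not transcribed.
So PexE is not produced.
OrvX is non-functional in this strain, so it has no effect.
Required activator OrvX is absent, so *quvU* is not transcribed.
So QuvU is not produced.
With no repressor bound, *irpV* is transcribed.
So IrpV is produced and active.
Activator IrpV is present, so *quvC* is transcribed.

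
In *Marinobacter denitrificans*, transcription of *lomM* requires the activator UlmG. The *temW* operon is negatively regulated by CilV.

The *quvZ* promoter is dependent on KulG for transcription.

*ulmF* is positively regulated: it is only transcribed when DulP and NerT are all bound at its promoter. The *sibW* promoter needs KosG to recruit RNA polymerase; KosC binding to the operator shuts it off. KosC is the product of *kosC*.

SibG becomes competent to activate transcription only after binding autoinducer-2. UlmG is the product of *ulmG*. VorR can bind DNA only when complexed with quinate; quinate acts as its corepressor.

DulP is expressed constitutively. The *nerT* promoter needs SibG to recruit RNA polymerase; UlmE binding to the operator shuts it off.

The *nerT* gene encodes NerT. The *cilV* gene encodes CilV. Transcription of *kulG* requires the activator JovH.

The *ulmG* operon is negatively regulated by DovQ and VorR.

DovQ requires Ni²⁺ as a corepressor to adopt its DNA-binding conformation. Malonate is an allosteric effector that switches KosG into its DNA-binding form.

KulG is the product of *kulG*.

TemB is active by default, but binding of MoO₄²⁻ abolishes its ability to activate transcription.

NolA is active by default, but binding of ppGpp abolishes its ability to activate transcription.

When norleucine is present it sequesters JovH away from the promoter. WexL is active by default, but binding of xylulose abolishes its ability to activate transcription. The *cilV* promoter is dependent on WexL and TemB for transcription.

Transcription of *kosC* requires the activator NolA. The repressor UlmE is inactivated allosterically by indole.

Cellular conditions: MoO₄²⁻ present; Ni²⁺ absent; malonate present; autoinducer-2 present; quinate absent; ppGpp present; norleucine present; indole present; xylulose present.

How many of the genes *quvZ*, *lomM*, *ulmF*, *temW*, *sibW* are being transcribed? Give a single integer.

Norleucine is present, so JovH is inactive.
Required activator JovH is absent, so *kulG* is not transcribed.
So KulG is not produced.
Required activator KulG is absent, so *quvZ* is not transcribed.
→ *quvZ* is OFF.
Ni²⁺ is absent, so DovQ is inactive.
Quinate is absent, so VorR is inactive.
With no repressor bound, *ulmG* is transcribed.
So UlmG is produced and active.
No repressor is bound and UlmG is active, so *lomM* is transcribed.
→ *lomM* is ON.
DulP is produced constitutively and is active.
Autoinducer-2 is present, so SibG is active.
Indole is present, so UlmE is inactive.
No repressor is bound and SibG is active, so *nerT* is transcribed.
So NerT is produced and active.
No repressor is bound and DulP and NerT are active, so *ulmF* is transcribed.
→ *ulmF* is ON.
Xylulose is present, so WexL is inactive.
MoO₄²⁻ is present, so TemB is inactive.
Required activator WexL is absent, so *cilV* is not transcribed.
So CilV is not produced.
With no repressor bound, *temW* is transcribed.
→ *temW* is ON.
ppGpp is present, so NolA is inactive.
Required activator NolA is absent, so *kosC* is not transcribed.
So KosC is not produced.
Malonate is present, so KosG is active.
No repressor is bound and KosG is active, so *sibW* is transcribed.
→ *sibW* is ON.
4 of the 5 genes are transcribed.

4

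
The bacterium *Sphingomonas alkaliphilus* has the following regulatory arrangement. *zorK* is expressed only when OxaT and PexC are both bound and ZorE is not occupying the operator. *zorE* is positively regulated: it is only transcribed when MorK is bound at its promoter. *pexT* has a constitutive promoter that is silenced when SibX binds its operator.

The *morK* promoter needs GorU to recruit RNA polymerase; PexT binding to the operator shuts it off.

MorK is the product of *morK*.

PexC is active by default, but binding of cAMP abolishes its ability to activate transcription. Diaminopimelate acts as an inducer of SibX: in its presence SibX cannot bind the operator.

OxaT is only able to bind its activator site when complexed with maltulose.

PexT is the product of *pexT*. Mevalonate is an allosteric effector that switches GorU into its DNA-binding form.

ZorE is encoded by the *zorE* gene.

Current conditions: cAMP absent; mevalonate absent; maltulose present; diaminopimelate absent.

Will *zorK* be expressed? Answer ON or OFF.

Mevalonate is absent, so GorU is inactive.
Diaminopimelate is absent, so SibX is active.
With repressor SibX bound, *pexT* is not transcribed.
So PexT is not produced.
Required activator GorU is absent, so *morK* is not transcribed.
So MorK is not produced.
Required activator MorK is absent, so *zorE* is not transcribed.
So ZorE is not produced.
Maltulose is present, so OxaT is active.
cAMP is absent, so PexC is active.
No repressor is bound and OxaT and PexC are active, so *zorK* is transcribed.

ON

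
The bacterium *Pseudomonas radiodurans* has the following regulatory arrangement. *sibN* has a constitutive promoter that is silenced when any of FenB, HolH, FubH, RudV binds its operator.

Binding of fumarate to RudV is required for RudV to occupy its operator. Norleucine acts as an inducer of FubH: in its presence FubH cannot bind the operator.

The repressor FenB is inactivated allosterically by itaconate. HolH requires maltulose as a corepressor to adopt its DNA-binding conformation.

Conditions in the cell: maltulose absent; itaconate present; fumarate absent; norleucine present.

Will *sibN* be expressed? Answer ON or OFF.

ON

Itaconate is present, so FenB is inactive.
Maltulose is absent, so HolH is inactive.
Norleucine is present, so FubH is inactive.
Fumarate is absent, so RudV is inactive.
With no repressor bound, *sibN* is transcribed.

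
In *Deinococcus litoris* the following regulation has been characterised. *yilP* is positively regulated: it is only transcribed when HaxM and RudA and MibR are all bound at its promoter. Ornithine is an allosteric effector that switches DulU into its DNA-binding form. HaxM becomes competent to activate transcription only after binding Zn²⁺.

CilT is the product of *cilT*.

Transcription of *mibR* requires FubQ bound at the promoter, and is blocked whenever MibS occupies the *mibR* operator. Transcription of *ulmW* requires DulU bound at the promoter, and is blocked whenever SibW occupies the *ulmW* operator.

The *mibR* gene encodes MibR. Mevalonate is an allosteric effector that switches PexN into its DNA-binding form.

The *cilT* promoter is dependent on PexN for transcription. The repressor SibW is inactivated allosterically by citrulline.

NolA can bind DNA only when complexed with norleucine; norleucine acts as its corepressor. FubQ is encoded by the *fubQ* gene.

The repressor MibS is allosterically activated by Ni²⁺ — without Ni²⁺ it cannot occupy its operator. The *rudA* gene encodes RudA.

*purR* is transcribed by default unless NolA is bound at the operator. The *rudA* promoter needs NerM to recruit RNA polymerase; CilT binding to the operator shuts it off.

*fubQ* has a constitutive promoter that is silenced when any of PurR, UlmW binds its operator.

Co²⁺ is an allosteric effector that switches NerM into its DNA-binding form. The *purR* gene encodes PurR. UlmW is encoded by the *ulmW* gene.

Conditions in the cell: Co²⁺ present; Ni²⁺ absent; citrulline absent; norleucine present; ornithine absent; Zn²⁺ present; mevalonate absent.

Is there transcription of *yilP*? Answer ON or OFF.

ON

Zn²⁺ is present, so HaxM is active.
Co²⁺ is present, so NerM is active.
Mevalonate is absent, so PexN is inactive.
Required activator PexN is absent, so *cilT* is not transcribed.
So CilT is not produced.
No repressor is bound and NerM is active, so *rudA* is transcribed.
So RudA is produced and active.
Norleucine is present, so NolA is active.
With repressor NolA bound, *purR* is not transcribed.
So PurR is not produced.
Ornithine is absent, so DulU is inactive.
Citrulline is absent, so SibW is active.
With repressor SibW bound, *ulmW* is not transcribed.
So UlmW is not produced.
With no repressor bound, *fubQ* is transcribed.
So FubQ is produced and active.
Ni²⁺ is absent, so MibS is inactive.
No repressor is bound and FubQ is active, so *mibR* is transcribed.
So MibR is produced and active.
No repressor is bound and HaxM and RudA and MibR are active, so *yilP* is transcribed.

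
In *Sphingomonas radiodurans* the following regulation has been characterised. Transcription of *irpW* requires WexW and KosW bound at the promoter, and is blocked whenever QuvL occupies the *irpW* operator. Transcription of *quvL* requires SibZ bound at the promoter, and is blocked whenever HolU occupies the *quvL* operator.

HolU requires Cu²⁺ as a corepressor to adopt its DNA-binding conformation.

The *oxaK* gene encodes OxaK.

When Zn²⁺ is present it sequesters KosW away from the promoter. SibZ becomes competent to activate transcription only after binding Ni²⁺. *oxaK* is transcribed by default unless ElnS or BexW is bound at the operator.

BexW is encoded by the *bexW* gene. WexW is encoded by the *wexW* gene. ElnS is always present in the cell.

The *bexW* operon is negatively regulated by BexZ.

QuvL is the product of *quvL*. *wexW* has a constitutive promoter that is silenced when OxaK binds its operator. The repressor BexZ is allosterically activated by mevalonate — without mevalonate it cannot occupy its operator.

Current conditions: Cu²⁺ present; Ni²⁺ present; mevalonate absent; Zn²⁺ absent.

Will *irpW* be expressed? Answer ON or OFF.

ElnS is produced constitutively and is active.
Mevalonate is absent, so BexZ is inactive.
With no repressor bound, *bexW* is transcribed.
So BexW is produced and active.
With repressor ElnS bound, *oxaK* is not transcribed.
So OxaK is not produced.
With no repressor bound, *wexW* is transcribed.
So WexW is produced and active.
Ni²⁺ is present, so SibZ is active.
Cu²⁺ is present, so HolU is active.
With repressor HolU bound, *quvL* is not transcribed.
So QuvL is not produced.
Zn²⁺ is absent, so KosW is active.
No repressor is bound and WexW and KosW are active, so *irpW* is transcribed.

ON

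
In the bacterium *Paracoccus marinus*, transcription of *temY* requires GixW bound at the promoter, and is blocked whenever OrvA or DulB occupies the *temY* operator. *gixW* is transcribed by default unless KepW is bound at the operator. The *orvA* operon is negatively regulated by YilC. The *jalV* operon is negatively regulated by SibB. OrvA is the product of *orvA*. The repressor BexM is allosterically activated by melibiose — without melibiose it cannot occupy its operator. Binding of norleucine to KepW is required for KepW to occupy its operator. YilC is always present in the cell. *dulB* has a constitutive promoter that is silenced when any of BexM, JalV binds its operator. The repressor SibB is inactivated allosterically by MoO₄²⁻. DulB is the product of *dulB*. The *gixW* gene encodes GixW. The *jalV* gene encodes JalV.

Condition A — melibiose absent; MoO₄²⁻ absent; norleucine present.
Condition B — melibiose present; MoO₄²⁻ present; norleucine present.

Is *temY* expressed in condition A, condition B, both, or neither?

Condition A:
YilC is produced constitutively and is active.
With repressor YilC bound, *orvA* is not transcribed.
So OrvA is not produced.
Melibiose is absent, so BexM is inactive.
MoO₄²⁻ is absent, so SibB is active.
With repressor SibB bound, *jalV* is not transcribed.
So JalV is not produced.
With no repressor bound, *dulB* is transcribed.
So DulB is produced and active.
Norleucine is present, so KepW is active.
With repressor KepW bound, *gixW* is not transcribed.
So GixW is not produced.
With repressor DulB bound, *temY* is not transcribed.
→ *temY* is OFF in A.
Condition B:
YilC is produced constitutively and is active.
With repressor YilC bound, *orvA* is not transcribed.
So OrvA is not produced.
Melibiose is present, so BexM is active.
MoO₄²⁻ is present, so SibB is inactive.
With no repressor bound, *jalV* is transcribed.
So JalV is produced and active.
With repressor BexM bound, *dulB* is not transcribed.
So DulB is not produced.
Norleucine is present, so KepW is active.
With repressor KepW bound, *gixW* is not transcribed.
So GixW is not produced.
Required activator GixW is absent, so *temY* is not transcribed.
→ *temY* is OFF in B.

neither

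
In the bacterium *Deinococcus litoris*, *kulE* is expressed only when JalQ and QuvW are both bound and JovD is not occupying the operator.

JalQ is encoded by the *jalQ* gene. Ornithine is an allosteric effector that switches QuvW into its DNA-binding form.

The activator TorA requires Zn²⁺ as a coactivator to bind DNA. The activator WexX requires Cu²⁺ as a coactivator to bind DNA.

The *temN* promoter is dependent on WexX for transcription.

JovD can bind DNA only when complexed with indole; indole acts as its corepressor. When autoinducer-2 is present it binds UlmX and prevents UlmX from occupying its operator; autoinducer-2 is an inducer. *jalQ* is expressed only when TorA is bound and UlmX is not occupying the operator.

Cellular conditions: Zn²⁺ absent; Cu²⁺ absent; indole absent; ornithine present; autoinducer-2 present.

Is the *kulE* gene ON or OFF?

OFF

Indole is absent, so JovD is inactive.
Autoinducer-2 is present, so UlmX is inactive.
Zn²⁺ is absent, so TorA is inactive.
Required activator TorA is absent, so *jalQ* is not transcribed.
So JalQ is not produced.
Ornithine is present, so QuvW is active.
Required activator JalQ is absent, so *kulE* is not transcribed.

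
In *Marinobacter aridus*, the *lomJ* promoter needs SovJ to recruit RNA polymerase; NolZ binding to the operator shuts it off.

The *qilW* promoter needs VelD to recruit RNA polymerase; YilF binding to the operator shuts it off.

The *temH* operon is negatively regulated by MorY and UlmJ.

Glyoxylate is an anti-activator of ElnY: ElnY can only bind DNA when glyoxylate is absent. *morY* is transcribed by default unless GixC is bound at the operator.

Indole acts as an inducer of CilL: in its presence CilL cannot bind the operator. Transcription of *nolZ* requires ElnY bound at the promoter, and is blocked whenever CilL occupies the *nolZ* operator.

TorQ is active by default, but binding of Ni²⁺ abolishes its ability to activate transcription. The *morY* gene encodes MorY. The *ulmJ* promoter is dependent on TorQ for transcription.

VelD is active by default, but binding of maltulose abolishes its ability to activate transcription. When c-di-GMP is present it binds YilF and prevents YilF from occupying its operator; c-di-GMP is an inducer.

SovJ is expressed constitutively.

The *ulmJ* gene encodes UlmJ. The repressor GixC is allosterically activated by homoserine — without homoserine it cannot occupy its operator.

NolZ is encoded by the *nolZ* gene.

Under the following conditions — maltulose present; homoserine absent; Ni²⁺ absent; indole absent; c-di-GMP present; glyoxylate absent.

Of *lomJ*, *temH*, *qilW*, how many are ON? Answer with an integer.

1

Indole is absent, so CilL is active.
Glyoxylate is absent, so ElnY is active.
With repressor CilL bound, *nolZ* is not transcribed.
So NolZ is not produced.
SovJ is produced constitutively and is active.
No repressor is bound and SovJ is active, so *lomJ* is transcribed.
→ *lomJ* is ON.
Homoserine is absent, so GixC is inactive.
With no repressor bound, *morY* is transcribed.
So MorY is produced and active.
Ni²⁺ is absent, so TorQ is active.
No repressor is bound and TorQ is active, so *ulmJ* is transcribed.
So UlmJ is produced and active.
With repressor MorY bound, *temH* is not transcribed.
→ *temH* is OFF.
c-di-GMP is present, so YilF is inactive.
Maltulose is present, so VelD is inactive.
Required activator VelD is absent, so *qilW* is not transcribed.
→ *qilW* is OFF.
1 of the 3 genes is transcribed.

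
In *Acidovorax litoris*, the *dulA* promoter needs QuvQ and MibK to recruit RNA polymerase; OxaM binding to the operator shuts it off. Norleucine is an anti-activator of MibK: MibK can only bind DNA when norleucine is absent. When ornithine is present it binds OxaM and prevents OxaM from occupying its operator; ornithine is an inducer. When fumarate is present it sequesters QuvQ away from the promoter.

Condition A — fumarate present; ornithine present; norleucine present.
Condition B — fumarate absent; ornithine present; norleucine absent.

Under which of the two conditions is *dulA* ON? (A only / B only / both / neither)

B only

Condition A:
Fumarate is present, so QuvQ is inactive.
Ornithine is present, so OxaM is inactive.
Norleucine is present, so MibK is inactive.
Required activator QuvQ is absent, so *dulA* is not transcribed.
→ *dulA* is OFF in A.
Condition B:
Fumarate is absent, so QuvQ is active.
Ornithine is present, so OxaM is inactive.
Norleucine is absent, so MibK is active.
No repressor is bound and QuvQ and MibK are active, so *dulA* is transcribed.
→ *dulA* is ON in B.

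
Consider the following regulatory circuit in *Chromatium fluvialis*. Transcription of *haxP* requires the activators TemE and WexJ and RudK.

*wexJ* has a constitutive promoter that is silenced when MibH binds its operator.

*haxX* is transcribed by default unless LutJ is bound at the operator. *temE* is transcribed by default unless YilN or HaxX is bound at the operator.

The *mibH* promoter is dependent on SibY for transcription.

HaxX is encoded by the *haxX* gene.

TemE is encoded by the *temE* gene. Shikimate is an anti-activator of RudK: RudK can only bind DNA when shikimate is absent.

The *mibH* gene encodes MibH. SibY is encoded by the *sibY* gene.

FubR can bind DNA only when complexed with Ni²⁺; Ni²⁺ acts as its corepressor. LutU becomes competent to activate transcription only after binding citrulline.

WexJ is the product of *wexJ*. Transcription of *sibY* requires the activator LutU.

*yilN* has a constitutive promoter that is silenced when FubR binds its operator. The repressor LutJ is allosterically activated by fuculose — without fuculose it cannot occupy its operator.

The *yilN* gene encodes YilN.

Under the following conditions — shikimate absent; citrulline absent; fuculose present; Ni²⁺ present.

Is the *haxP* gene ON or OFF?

ON

Ni²⁺ is present, so FubR is active.
With repressor FubR bound, *yilN* is not transcribed.
So YilN is not produced.
Fuculose is present, so LutJ is active.
With repressor LutJ bound, *haxX* is not transcribed.
So HaxX is not produced.
With no repressor bound, *temE* is transcribed.
So TemE is produced and active.
Citrulline is absent, so LutU is inactive.
Required activator LutU is absent, so *sibY* is not transcribed.
So SibY is not produced.
Required activator SibY is absent, so *mibH* is not transcribed.
So MibH is not produced.
With no repressor bound, *wexJ* is transcribed.
So WexJ is produced and active.
Shikimate is absent, so RudK is active.
No repressor is bound and TemE and WexJ and RudK are active, so *haxP* is transcribed.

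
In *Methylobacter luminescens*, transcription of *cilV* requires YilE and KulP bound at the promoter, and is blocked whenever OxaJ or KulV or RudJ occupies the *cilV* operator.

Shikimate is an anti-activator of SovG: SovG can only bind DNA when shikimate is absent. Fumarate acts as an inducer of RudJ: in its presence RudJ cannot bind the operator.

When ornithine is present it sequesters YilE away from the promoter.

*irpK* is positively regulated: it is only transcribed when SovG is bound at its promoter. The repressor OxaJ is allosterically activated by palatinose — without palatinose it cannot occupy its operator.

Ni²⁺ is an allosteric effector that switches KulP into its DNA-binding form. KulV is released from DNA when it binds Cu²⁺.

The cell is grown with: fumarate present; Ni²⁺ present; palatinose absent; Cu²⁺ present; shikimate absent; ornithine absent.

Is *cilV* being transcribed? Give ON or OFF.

Ornithine is absent, so YilE is active.
Ni²⁺ is present, so KulP is active.
Palatinose is absent, so OxaJ is inactive.
Cu²⁺ is present, so KulV is inactive.
Fumarate is present, so RudJ is inactive.
No repressor is bound and YilE and KulP are active, so *cilV* is transcribed.

ON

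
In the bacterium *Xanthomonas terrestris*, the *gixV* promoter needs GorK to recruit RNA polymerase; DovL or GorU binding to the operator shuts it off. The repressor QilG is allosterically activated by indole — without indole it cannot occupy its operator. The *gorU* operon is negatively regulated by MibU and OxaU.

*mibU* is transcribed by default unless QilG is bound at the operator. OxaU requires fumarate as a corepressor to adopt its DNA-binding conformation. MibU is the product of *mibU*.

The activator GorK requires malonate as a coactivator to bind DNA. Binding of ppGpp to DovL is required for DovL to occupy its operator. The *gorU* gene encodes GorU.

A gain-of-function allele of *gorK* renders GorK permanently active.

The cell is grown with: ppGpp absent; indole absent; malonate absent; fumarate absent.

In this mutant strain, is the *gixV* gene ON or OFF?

ON

ppGpp is absent, so DovL is inactive.
GorK is constitutively active in this strain.
Indole is absent, so QilG is inactive.
With no repressor bound, *mibU* is transcribed.
So MibU is produced and active.
Fumarate is absent, so OxaU is inactive.
With repressor MibU bound, *gorU* is not transcribed.
So GorU is not produced.
No repressor is bound and GorK is active, so *gixV* is transcribed.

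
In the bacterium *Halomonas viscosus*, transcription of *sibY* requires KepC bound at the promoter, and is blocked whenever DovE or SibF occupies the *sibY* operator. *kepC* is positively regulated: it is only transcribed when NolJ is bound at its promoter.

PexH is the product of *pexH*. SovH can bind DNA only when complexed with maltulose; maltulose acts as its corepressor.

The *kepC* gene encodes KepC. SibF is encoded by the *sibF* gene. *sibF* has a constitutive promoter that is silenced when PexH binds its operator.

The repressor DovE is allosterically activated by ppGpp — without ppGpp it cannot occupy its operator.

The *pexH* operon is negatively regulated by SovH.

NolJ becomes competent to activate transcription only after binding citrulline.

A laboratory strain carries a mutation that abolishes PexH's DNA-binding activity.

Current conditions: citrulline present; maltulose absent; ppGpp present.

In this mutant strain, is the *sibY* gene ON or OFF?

Citrulline is present, so NolJ is active.
No repressor is bound and NolJ is active, so *kepC* is transcribed.
So KepC is produced and active.
ppGpp is present, so DovE is active.
PexH is non-functional in this strain, so it has no effect.
With no repressor bound, *sibF* is transcribed.
So SibF is produced and active.
With repressor DovE bound, *sibY* is not transcribed.

OFF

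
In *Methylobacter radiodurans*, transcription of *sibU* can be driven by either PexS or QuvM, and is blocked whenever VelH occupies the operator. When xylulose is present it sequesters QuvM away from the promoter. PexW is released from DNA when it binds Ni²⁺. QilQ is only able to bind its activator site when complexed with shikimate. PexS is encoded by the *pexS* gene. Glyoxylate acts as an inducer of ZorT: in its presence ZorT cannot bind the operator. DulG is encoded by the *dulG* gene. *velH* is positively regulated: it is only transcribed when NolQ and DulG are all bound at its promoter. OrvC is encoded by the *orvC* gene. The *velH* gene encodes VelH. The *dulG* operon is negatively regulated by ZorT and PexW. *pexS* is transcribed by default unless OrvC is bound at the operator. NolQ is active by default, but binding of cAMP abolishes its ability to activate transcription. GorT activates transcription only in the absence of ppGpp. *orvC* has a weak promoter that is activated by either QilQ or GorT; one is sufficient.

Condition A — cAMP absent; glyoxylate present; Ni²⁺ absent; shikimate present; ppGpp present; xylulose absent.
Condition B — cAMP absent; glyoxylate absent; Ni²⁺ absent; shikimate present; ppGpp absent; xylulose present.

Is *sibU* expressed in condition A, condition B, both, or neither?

Condition A:
cAMP is absent, so NolQ is active.
Glyoxylate is present, so ZorT is inactive.
Ni²⁺ is absent, so PexW is active.
With repressor PexW bound, *dulG* is not transcribed.
So DulG is not produced.
Required activator DulG is absent, so *velH* is not transcribed.
So VelH is not produced.
Shikimate is present, so QilQ is active.
ppGpp is present, so GorT is inactive.
Activator QilQ is present, so *orvC* is transcribed.
So OrvC is produced and active.
With repressor OrvC bound, *pexS* is not transcribed.
So PexS is not produced.
Xylulose is absent, so QuvM is active.
Activator QuvM is present, so *sibU* is transcribed.
→ *sibU* is ON in A.
Condition B:
cAMP is absent, so NolQ is active.
Glyoxylate is absent, so ZorT is active.
Ni²⁺ is absent, so PexW is active.
With repressor ZorT bound, *dulG* is not transcribed.
So DulG is not produced.
Required activator DulG is absent, so *velH* is not transcribed.
So VelH is not produced.
Shikimate is present, so QilQ is active.
ppGpp is absent, so GorT is active.
Activator QilQ is present, so *orvC* is transcribed.
So OrvC is produced and active.
With repressor OrvC bound, *pexS* is not transcribed.
So PexS is not produced.
Xylulose is present, so QuvM is inactive.
No activator is available at the *sibU* promoter, so *sibU* is not transcribed.
→ *sibU* is OFF in B.

A only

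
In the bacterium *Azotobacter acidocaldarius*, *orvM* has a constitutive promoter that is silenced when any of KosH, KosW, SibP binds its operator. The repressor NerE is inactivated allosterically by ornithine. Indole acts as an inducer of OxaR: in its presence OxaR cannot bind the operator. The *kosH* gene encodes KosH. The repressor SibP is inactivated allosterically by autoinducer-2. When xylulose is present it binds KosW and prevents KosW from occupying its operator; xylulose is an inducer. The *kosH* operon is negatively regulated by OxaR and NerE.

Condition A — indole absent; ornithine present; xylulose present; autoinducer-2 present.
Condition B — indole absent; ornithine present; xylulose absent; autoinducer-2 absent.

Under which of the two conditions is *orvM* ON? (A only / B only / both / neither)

Condition A:
Indole is absent, so OxaR is active.
Ornithine is present, so NerE is inactive.
With repressor OxaR bound, *kosH* is not transcribed.
So KosH is not produced.
Xylulose is present, so KosW is inactive.
Autoinducer-2 is present, so SibP is inactive.
With no repressor bound, *orvM* is transcribed.
→ *orvM* is ON in A.
Condition B:
Indole is absent, so OxaR is active.
Ornithine is present, so NerE is inactive.
With repressor OxaR bound, *kosH* is not transcribed.
So KosH is not produced.
Xylulose is absent, so KosW is active.
Autoinducer-2 is absent, so SibP is active.
With repressor KosW bound, *orvM* is not transcribed.
→ *orvM* is OFF in B.

A only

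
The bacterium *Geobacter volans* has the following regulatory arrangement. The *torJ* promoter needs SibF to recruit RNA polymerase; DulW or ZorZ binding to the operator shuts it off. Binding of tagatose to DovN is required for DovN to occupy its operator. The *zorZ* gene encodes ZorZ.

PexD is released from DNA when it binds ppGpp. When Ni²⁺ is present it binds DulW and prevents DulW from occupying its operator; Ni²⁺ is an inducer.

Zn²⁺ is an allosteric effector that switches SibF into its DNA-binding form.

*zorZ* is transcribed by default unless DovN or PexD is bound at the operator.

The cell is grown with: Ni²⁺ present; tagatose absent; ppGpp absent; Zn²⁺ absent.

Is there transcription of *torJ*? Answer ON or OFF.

Zn²⁺ is absent, so SibF is inactive.
Ni²⁺ is present, so DulW is inactive.
Tagatose is absent, so DovN is inactive.
ppGpp is absent, so PexD is active.
With repressor PexD bound, *zorZ* is not transcribed.
So ZorZ is not produced.
Required activator SibF is absent, so *torJ* is not transcribed.

OFF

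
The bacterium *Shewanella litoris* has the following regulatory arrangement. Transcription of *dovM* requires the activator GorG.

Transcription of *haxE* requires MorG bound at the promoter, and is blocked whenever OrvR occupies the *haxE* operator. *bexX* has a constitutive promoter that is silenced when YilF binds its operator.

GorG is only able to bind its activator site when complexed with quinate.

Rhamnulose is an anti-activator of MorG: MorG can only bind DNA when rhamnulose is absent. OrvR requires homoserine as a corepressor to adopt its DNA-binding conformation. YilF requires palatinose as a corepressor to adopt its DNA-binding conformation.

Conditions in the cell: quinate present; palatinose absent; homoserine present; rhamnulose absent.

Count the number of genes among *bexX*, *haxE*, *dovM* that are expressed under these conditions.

2

Palatinose is absent, so YilF is inactive.
With no repressor bound, *bexX* is transcribed.
→ *bexX* is ON.
Homoserine is present, so OrvR is active.
Rhamnulose is absent, so MorG is active.
With repressor OrvR bound, *haxE* is not transcribed.
→ *haxE* is OFF.
Quinate is present, so GorG is active.
No repressor is bound and GorG is active, so *dovM* is transcribed.
→ *dovM* is ON.
2 of the 3 genes are transcribed.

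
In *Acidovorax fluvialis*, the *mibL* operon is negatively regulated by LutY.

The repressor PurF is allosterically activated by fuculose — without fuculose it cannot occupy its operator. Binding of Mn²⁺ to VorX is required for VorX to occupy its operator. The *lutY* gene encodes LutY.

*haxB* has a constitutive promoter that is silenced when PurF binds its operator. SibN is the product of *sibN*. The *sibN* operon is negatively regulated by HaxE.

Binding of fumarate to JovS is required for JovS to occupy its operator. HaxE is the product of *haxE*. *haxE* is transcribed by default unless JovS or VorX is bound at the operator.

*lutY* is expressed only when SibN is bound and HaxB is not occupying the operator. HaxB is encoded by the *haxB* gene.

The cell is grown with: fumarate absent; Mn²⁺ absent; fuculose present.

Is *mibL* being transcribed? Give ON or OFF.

ON

Fumarate is absent, so JovS is inactive.
Mn²⁺ is absent, so VorX is inactive.
With no repressor bound, *haxE* is transcribed.
So HaxE is produced and active.
With repressor HaxE bound, *sibN* is not transcribed.
So SibN is not produced.
Fuculose is present, so PurF is active.
With repressor PurF bound, *haxB* is not transcribed.
So HaxB is not produced.
Required activator SibN is absent, so *lutY* is not transcribed.
So LutY is not produced.
With no repressor bound, *mibL* is transcribed.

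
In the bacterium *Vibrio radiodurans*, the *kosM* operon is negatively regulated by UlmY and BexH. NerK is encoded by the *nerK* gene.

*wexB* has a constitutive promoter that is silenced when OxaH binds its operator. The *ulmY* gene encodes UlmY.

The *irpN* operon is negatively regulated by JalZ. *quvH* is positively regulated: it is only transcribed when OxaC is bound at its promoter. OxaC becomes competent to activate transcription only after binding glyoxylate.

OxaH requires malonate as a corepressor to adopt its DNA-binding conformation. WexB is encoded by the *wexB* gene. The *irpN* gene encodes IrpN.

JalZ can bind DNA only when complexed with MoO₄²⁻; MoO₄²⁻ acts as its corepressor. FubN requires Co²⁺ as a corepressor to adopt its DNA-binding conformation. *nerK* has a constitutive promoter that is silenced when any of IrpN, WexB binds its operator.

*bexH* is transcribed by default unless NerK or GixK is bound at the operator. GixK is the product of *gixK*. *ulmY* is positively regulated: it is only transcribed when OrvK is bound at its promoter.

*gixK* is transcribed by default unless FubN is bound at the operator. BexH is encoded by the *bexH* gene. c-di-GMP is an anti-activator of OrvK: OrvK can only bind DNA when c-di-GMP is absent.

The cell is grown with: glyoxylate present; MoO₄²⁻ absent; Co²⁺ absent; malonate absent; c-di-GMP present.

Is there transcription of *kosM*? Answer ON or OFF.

ON

c-di-GMP is present, so OrvK is inactive.
Required activator OrvK is absent, so *ulmY* is not transcribed.
So UlmY is not produced.
MoO₄²⁻ is absent, so JalZ is inactive.
With no repressor bound, *irpN* is transcribed.
So IrpN is produced and active.
Malonate is absent, so OxaH is inactive.
With no repressor bound, *wexB* is transcribed.
So WexB is produced and active.
With repressor IrpN bound, *nerK* is not transcribed.
So NerK is not produced.
Co²⁺ is absent, so FubN is inactive.
With no repressor bound, *gixK* is transcribed.
So GixK is produced and active.
With repressor GixK bound, *bexH* is not transcribed.
So BexH is not produced.
With no repressor bound, *kosM* is transcribed.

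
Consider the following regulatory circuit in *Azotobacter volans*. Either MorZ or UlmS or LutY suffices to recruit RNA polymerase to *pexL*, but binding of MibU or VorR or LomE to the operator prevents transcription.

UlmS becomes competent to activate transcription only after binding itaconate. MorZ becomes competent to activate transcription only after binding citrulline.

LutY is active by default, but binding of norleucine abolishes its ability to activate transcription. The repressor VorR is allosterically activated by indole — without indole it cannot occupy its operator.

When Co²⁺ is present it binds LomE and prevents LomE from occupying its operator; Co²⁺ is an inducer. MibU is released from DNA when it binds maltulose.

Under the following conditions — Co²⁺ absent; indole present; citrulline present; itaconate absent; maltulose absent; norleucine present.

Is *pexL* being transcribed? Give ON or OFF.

OFF

Maltulose is absent, so MibU is active.
Citrulline is present, so MorZ is active.
Itaconate is absent, so UlmS is inactive.
Indole is present, so VorR is active.
Norleucine is present, so LutY is inactive.
Co²⁺ is absent, so LomE is active.
With repressor MibU bound, *pexL* is not transcribed.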